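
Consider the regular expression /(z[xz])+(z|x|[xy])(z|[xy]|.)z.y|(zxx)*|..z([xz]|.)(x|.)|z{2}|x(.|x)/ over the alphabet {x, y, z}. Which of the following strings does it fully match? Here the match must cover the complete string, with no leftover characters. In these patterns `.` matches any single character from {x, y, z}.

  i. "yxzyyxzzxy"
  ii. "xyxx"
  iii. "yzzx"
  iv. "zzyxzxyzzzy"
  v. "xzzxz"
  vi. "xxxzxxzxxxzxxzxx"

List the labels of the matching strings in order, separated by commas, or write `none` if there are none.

v

i → no match
ii → no match
iii → no match
iv → no match
v → match
vi → no match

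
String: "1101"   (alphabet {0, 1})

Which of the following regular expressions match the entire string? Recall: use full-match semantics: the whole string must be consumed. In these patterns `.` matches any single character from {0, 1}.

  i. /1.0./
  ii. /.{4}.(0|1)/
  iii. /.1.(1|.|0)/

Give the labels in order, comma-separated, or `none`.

i, iii

i → match
ii → no match
iii → match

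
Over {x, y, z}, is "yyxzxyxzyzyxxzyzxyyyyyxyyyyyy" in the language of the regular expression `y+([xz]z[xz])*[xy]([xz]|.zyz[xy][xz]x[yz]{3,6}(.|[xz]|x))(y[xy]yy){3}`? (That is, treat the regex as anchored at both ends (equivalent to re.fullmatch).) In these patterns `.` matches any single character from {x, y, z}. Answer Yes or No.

Yes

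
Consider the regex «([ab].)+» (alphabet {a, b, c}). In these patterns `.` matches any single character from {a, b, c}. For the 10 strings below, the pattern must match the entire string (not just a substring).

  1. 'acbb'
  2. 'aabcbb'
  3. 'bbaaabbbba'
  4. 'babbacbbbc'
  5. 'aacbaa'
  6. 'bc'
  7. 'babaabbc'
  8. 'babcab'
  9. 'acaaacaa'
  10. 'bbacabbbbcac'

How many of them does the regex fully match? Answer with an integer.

1 → match
2 → match
3 → match
4 → match
5 → no match
6 → match
7 → match
8 → match
9 → match
10 → match
Total matched: 9

9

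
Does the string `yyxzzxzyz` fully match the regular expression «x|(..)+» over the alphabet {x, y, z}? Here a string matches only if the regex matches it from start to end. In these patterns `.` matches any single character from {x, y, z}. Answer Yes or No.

No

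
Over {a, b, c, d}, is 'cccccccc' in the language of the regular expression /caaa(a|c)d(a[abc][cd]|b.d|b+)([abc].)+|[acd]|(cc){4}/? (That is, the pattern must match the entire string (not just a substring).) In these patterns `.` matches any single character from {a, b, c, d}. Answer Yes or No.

Yes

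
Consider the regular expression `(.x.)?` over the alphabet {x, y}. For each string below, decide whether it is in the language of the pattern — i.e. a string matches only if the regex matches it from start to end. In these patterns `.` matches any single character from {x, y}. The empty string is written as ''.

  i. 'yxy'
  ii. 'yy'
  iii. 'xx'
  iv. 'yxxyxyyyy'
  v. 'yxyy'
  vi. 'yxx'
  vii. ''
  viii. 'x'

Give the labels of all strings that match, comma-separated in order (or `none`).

i → match
ii → no match
iii → no match
iv → no match
v → no match
vi → match
vii → match
viii → no match

i, vi, vii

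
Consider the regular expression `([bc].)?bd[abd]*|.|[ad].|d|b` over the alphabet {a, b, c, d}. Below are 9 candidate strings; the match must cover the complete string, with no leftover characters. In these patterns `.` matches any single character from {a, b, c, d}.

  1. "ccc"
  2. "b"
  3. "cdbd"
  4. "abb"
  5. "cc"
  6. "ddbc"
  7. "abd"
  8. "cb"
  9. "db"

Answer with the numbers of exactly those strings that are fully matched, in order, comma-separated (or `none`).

1. "ccc" → no match
2. "b" → match
3. "cdbd" → match
4. "abb" → no match
5. "cc" → no match
6. "ddbc" → no match
7. "abd" → no match
8. "cb" → no match
9. "db" → match

2, 3, 9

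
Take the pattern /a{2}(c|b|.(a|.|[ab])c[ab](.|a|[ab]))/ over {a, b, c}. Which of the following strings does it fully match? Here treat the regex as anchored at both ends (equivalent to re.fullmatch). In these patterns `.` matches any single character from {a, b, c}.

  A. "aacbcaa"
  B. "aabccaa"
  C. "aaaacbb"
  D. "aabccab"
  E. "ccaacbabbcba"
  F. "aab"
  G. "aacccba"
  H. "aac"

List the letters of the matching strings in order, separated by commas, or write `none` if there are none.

A. "aacbcaa" → match
B. "aabccaa" → match
C. "aaaacbb" → match
D. "aabccab" → match
E. "ccaacbabbcba" → no match — must start with "a"
F. "aab" → match
G. "aacccba" → match
H. "aac" → match

A, B, C, D, F, G, H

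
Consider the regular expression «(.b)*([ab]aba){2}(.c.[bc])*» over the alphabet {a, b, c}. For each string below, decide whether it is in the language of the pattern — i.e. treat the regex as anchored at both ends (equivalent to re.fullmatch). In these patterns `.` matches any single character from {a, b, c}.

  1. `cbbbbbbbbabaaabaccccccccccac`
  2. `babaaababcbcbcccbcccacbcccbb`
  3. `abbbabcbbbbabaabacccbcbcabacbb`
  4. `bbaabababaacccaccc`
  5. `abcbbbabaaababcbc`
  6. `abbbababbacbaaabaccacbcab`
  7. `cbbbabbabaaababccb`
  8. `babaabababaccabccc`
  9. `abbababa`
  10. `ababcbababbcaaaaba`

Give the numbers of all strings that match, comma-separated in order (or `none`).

1 → match
2 → match
3 → no match
4 → match
5 → no match
6 → no match
7 → match
8 → no match
9 → no match
10 → no match

1, 2, 4, 7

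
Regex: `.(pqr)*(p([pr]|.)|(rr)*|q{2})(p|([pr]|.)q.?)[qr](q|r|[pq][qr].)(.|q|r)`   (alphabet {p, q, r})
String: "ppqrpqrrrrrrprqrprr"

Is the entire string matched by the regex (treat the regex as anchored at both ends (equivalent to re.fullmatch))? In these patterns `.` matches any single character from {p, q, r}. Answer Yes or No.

No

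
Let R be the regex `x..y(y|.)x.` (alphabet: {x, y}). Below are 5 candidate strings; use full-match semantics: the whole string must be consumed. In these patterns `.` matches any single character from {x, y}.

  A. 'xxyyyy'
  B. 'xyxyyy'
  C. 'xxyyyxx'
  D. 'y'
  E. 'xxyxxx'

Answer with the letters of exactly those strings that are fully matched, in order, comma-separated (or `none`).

A. 'xxyyyy' → no match
B. 'xyxyyy' → no match
C. 'xxyyyxx' → match
D. 'y' → no match — must start with 'x'
E. 'xxyxxx' → no match

C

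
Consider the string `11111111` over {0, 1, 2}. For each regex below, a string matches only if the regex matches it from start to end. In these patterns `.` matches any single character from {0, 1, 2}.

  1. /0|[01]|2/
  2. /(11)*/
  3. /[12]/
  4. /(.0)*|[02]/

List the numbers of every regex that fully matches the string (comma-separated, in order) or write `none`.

2

1 → no match
2 → match
3 → no match
4 → no match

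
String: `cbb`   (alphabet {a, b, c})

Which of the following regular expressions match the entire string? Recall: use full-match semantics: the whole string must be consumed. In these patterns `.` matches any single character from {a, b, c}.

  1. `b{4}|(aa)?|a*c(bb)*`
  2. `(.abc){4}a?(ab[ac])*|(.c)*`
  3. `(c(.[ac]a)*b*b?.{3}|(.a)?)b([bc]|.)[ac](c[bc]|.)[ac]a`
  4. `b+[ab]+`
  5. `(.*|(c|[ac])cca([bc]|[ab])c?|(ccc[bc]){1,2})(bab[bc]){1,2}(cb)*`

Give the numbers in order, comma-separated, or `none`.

1 → match
2 → no match
3 → no match — must end with `a`
4 → no match — must start with `b`
5 → no match

1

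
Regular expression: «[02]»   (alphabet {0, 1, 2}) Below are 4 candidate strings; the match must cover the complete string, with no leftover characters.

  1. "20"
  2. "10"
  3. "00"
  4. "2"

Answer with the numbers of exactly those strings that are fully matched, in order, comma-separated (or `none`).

1 → no match
2 → no match
3 → no match
4 → match

4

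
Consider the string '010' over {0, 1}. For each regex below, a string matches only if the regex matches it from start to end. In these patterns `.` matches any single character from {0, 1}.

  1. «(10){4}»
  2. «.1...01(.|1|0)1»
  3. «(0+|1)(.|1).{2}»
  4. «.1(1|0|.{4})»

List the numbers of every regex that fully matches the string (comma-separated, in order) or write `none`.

1 → no match — must start with '10'
2 → no match — must end with '1'
3 → no match
4 → match

4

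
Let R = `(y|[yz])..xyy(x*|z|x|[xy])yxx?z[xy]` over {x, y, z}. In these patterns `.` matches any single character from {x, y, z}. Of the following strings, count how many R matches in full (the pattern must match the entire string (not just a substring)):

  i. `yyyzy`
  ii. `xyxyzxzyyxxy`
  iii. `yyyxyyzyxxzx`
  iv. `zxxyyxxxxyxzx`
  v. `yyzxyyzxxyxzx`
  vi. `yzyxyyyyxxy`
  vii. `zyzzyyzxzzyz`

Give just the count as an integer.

1

i → no match
ii → no match
iii → match
iv → no match
v → no match
vi → no match
vii → no match
Total matched: 1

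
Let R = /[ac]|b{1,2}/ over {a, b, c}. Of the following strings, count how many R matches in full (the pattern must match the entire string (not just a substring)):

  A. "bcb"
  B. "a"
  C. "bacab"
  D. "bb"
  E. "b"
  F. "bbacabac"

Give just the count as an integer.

A → no match
B → match
C → no match
D → match
E → match
F → no match
Total matched: 3

3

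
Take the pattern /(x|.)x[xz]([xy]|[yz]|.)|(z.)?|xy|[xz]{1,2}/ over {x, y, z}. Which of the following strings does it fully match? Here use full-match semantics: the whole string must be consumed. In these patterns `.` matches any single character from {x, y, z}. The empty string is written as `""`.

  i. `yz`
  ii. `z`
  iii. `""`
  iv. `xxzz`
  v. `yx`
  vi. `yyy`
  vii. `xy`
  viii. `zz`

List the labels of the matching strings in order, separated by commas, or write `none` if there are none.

ii, iii, iv, vii, viii

i → no match
ii → match
iii → match
iv → match
v → no match
vi → no match
vii → match
viii → match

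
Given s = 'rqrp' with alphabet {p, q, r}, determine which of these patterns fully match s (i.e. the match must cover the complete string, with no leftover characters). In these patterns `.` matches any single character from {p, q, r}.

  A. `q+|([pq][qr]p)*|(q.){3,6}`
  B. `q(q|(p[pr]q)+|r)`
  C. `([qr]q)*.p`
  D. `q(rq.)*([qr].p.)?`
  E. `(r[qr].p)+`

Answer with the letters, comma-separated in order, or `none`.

A → no match
B → no match — must start with 'q'
C → match
D → no match — must start with 'q'
E → match

C, E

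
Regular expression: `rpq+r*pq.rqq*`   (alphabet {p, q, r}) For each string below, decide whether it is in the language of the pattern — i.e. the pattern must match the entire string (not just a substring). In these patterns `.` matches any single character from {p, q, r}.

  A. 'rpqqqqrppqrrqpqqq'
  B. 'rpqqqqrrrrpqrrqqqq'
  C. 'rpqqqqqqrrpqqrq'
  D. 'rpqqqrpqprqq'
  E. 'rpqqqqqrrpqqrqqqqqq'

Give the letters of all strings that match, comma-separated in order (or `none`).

B, C, D, E

A → no match
B → match
C → match
D → match
E → match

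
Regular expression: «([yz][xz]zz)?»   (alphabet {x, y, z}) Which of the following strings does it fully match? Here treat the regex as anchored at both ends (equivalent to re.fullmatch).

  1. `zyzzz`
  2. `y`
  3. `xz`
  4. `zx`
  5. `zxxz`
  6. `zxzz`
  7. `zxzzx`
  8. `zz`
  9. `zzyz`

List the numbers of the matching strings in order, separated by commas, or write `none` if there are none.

1. `zyzzz` → no match
2. `y` → no match
3. `xz` → no match
4. `zx` → no match
5. `zxxz` → no match
6. `zxzz` → match
7. `zxzzx` → no match
8. `zz` → no match
9. `zzyz` → no match

6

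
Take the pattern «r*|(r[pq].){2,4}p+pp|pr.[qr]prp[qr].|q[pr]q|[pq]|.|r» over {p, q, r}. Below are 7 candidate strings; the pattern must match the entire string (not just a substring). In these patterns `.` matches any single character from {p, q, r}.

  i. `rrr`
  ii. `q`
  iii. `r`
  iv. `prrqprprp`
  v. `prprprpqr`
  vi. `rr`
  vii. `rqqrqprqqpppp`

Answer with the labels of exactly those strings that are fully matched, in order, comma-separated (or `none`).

i → match
ii → match
iii → match
iv → match
v → match
vi → match
vii → match

i, ii, iii, iv, v, vi, vii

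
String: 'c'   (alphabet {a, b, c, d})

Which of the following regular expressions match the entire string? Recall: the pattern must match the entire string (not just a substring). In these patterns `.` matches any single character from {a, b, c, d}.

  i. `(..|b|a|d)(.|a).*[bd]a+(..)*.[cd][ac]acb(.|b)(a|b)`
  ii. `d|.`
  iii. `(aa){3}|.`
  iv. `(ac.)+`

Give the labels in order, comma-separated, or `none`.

ii, iii

i → no match
ii → match
iii → match
iv → no match — must start with 'ac'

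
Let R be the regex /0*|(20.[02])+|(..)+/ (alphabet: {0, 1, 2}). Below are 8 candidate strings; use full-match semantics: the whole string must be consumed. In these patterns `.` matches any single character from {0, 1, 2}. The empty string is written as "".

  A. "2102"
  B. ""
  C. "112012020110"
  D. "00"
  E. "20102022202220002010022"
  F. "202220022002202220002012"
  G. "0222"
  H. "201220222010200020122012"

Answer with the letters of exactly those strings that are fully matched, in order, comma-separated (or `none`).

A → match
B → match
C → match
D → match
E → no match
F → match
G → match
H → match

A, B, C, D, F, G, H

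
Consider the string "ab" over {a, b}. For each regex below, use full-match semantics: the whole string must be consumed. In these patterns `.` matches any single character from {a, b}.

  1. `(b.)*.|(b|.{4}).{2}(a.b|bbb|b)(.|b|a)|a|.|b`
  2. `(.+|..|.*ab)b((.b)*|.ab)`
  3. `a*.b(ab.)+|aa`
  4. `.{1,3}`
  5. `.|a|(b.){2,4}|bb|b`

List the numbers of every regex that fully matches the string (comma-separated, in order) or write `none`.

2, 4

1 → no match
2 → match
3 → no match
4 → match
5 → no match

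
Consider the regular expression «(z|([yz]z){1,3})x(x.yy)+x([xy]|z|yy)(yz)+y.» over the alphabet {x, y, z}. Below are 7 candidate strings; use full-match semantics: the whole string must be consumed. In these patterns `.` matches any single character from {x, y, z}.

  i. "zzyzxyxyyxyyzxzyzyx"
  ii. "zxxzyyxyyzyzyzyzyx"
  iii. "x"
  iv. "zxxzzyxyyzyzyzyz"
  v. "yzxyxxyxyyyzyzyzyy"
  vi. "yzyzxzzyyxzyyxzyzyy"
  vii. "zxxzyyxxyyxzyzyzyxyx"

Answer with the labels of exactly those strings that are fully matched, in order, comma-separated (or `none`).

ii

i → no match
ii → match
iii → no match
iv → no match
v → no match
vi → no match
vii → no match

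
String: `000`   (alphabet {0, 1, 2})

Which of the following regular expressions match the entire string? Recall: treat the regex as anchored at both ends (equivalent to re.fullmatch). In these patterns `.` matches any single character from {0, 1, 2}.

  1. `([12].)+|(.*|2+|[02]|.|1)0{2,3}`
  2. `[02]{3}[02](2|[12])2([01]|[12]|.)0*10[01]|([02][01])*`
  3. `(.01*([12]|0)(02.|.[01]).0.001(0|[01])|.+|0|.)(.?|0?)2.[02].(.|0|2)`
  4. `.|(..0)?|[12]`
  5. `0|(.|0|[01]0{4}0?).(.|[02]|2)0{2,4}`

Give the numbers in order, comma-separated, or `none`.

1, 4

1 → match
2 → no match
3 → no match
4 → match
5 → no match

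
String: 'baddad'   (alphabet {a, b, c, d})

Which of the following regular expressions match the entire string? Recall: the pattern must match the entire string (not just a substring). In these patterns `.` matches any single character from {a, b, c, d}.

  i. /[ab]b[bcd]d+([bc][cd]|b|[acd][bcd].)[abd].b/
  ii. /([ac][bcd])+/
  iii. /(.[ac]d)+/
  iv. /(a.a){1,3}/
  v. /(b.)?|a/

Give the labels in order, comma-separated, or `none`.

i → no match — must end with 'b'
ii → no match
iii → match
iv → no match — must start with 'a'
v → no match

iii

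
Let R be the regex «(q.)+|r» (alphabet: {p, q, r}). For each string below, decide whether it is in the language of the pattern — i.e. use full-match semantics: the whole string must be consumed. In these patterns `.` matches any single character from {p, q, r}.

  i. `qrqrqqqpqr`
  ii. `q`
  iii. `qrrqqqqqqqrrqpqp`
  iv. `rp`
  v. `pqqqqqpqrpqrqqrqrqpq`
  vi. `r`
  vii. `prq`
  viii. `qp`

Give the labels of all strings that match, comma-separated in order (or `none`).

i, vi, viii

i → match
ii → no match
iii → no match
iv → no match
v → no match
vi → match
vii → no match
viii → match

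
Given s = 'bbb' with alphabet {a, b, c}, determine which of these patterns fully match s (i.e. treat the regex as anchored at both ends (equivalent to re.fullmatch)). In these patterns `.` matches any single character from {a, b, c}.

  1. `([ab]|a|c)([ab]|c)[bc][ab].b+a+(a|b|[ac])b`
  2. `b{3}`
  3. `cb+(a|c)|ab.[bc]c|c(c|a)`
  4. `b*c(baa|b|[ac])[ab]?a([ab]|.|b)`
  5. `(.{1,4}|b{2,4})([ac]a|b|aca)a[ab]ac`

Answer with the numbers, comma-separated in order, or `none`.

2

1 → no match
2 → match
3 → no match
4 → no match
5 → no match — must end with 'ac'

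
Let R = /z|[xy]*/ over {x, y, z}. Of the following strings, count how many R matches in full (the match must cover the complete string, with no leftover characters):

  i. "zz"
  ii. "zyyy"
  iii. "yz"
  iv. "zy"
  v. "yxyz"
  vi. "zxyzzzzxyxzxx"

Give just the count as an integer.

0

i → no match
ii → no match
iii → no match
iv → no match
v → no match
vi → no match
Total matched: 0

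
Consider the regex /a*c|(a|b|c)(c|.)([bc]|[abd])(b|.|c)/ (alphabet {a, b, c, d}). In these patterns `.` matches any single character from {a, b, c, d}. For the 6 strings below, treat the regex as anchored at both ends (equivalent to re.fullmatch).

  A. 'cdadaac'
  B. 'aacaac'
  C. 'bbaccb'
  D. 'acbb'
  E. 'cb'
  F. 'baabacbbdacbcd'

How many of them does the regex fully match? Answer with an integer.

A → no match
B → no match
C → no match
D → match
E → no match
F → no match
Total matched: 1

1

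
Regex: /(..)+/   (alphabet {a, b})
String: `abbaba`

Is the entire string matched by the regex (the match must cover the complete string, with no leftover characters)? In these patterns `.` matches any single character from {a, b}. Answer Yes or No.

Yes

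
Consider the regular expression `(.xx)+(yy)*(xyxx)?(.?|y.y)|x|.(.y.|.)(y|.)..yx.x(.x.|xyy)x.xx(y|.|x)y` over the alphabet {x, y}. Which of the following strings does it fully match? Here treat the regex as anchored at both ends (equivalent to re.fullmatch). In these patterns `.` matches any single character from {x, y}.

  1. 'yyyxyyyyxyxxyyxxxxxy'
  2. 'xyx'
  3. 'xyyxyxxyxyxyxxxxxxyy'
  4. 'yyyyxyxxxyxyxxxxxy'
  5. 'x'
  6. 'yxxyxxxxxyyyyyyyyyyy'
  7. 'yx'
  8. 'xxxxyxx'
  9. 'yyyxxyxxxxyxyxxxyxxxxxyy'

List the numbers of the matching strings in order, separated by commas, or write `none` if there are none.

1, 3, 4, 5, 6, 8

1 → match
2. 'xyx' → no match
3 → match
4 → match
5. 'x' → match
6 → match
7. 'yx' → no match
8. 'xxxxyxx' → match
9 → no match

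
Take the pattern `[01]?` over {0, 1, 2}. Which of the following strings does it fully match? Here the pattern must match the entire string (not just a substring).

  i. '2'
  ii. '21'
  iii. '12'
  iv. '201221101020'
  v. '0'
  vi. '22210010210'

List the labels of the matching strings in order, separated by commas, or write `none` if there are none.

i → no match
ii → no match
iii → no match
iv → no match
v → match
vi → no match

v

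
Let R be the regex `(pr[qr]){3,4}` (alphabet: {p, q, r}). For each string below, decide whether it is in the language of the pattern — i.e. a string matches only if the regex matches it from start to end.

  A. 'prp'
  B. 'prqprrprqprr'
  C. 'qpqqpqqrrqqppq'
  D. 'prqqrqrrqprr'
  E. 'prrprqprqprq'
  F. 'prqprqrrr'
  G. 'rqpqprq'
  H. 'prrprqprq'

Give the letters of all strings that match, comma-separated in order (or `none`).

A → no match
B → match
C → no match — must start with 'pr'
D → no match
E → match
F → no match
G → no match — must start with 'pr'
H → match

B, E, H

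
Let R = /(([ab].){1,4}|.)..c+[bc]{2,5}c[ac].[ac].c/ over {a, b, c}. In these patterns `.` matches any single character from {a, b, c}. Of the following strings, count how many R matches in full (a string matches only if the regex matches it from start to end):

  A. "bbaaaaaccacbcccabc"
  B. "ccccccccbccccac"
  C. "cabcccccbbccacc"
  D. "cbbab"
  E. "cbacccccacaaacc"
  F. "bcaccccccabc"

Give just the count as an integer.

2

A → no match
B → match
C → no match
D → no match — must end with "c"
E → no match
F → match
Total matched: 2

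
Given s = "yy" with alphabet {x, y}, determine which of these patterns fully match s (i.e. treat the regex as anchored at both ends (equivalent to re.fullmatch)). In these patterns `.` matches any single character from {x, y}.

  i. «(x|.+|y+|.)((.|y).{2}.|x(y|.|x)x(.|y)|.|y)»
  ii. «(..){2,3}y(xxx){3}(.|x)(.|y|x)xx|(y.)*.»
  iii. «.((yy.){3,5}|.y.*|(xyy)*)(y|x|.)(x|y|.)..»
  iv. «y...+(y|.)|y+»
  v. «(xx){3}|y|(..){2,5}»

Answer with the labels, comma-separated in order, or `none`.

i, iv

i → match
ii → no match
iii → no match
iv → match
v → no match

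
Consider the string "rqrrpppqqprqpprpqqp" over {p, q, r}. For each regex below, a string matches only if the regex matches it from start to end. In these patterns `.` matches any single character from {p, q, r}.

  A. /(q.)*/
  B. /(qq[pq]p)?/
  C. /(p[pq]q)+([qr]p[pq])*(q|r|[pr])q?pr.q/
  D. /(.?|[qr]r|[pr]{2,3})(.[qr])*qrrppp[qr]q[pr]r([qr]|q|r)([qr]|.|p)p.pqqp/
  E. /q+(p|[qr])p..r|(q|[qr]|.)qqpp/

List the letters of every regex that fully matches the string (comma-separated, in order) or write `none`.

A → no match
B → no match
C → no match — must start with "p"
D → match
E → no match

D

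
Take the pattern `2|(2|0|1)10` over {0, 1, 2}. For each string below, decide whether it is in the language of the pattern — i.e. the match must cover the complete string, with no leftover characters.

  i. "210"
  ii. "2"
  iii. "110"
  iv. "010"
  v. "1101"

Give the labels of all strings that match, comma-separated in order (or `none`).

i, ii, iii, iv

i. "210" → match
ii. "2" → match
iii. "110" → match
iv. "010" → match
v. "1101" → no match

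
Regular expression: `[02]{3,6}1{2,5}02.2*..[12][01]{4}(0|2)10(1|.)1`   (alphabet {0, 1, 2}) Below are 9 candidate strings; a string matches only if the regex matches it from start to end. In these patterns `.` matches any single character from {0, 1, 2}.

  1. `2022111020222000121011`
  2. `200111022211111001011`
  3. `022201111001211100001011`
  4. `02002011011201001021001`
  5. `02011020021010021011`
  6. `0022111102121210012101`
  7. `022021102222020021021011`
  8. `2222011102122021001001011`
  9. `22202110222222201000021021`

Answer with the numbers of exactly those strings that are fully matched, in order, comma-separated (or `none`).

1 → match
2 → match
3 → no match
4 → no match
5 → match
6 → no match
7 → no match
8 → match
9 → match

1, 2, 5, 8, 9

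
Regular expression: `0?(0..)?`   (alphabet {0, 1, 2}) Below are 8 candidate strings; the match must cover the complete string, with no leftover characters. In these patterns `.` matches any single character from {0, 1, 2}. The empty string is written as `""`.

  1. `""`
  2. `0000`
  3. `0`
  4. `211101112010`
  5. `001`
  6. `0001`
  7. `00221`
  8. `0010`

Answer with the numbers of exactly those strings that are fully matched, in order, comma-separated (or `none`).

1 → match
2 → match
3 → match
4 → no match
5 → match
6 → match
7 → no match
8 → match

1, 2, 3, 5, 6, 8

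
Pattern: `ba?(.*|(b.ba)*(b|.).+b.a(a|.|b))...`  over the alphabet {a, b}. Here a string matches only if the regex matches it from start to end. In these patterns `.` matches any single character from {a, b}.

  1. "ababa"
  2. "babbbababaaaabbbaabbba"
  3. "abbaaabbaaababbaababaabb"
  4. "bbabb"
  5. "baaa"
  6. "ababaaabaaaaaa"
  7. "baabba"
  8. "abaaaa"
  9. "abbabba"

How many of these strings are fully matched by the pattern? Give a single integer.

1 → no match — must start with "b"
2 → match
3 → no match — must start with "b"
4 → match
5 → match
6 → no match — must start with "b"
7 → match
8 → no match — must start with "b"
9 → no match — must start with "b"
Total matched: 4

4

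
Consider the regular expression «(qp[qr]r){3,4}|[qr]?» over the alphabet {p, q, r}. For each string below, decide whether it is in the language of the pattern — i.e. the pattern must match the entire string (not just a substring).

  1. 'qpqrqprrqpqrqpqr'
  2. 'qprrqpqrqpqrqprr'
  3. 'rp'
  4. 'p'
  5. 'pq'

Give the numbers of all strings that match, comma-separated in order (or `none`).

1 → match
2 → match
3. 'rp' → no match
4. 'p' → no match
5. 'pq' → no match

1, 2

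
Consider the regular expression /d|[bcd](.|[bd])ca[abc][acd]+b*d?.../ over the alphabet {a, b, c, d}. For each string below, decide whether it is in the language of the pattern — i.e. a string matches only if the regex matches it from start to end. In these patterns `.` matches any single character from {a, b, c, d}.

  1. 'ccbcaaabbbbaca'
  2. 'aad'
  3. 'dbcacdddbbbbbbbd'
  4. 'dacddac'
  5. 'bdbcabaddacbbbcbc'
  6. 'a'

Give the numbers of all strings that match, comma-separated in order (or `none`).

3

1 → no match
2 → no match
3 → match
4 → no match
5 → no match
6 → no match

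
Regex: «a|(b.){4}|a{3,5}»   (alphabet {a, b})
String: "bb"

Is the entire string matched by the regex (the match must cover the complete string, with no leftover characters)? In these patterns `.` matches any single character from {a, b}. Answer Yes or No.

No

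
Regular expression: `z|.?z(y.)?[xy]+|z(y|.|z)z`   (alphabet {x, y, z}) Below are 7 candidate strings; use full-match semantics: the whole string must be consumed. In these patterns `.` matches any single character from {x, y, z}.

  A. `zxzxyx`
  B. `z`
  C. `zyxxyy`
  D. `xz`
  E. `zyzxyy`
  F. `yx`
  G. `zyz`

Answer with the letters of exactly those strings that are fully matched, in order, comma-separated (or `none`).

A → no match
B → match
C → match
D → no match
E → match
F → no match
G → match

B, C, E, G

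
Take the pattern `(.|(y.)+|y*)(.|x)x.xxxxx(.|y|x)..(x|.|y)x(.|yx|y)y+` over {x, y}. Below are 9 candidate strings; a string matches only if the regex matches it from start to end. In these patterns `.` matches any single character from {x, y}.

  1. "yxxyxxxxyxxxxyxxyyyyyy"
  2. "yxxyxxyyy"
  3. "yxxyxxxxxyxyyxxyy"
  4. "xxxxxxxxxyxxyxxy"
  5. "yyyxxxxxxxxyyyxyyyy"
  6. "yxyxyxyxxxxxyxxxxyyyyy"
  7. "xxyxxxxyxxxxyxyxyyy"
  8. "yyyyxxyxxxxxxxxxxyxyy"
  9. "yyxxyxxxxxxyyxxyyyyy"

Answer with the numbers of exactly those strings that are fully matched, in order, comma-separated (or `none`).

3, 4, 5, 6, 8, 9

1 → no match
2 → no match
3 → match
4 → match
5 → match
6 → match
7 → no match
8 → match
9 → match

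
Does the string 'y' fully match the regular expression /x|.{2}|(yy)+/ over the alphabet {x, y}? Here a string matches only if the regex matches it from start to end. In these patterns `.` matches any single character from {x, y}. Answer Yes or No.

No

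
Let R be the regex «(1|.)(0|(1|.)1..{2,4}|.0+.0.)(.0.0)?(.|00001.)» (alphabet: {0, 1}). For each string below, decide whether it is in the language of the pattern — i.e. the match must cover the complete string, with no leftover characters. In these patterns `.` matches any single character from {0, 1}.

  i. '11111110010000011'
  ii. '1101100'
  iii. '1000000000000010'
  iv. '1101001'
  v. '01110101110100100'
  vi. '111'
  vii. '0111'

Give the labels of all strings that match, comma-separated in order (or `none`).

i, iii, iv

i → match
ii → no match
iii → match
iv → match
v → no match
vi → no match
vii → no match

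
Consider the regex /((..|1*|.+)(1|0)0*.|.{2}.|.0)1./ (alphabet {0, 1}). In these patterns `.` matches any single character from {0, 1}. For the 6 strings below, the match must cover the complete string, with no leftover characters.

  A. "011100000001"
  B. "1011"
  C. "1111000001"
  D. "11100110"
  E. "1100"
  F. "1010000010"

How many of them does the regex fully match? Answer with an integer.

A. "011100000001" → no match
B. "1011" → match
C. "1111000001" → no match
D. "11100110" → match
E. "1100" → no match
F. "1010000010" → match
Total matched: 3

3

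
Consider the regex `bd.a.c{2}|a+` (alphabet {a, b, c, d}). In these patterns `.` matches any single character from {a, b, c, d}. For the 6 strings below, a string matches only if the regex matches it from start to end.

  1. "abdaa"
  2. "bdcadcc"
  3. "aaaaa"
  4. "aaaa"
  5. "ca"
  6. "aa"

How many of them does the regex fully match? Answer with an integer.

4

1 → no match
2 → match
3 → match
4 → match
5 → no match
6 → match
Total matched: 4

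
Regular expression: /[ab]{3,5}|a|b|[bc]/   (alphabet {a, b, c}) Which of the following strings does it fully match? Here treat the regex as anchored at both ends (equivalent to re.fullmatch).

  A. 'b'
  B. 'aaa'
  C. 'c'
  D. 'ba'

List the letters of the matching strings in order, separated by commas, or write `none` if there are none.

A → match
B → match
C → match
D → no match

A, B, C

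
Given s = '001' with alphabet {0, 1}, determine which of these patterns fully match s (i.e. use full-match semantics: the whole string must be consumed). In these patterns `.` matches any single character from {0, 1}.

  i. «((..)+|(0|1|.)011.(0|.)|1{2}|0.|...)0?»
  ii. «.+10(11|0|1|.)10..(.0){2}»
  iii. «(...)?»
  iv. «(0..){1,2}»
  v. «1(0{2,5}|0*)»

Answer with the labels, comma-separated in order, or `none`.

i, iii, iv

i → match
ii → no match — must end with '0'
iii → match
iv → match
v → no match — must start with '1'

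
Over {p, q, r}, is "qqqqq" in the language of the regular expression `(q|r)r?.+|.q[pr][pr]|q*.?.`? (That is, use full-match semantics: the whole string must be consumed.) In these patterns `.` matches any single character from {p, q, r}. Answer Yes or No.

Yes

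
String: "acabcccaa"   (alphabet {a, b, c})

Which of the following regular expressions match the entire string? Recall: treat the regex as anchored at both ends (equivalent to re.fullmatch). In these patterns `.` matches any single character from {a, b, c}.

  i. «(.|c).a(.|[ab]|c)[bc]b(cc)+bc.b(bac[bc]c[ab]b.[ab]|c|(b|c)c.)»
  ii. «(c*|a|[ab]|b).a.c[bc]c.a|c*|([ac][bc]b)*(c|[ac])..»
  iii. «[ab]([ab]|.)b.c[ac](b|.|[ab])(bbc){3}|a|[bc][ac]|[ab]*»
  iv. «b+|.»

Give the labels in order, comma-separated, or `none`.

i → no match
ii → match
iii → no match
iv → no match

ii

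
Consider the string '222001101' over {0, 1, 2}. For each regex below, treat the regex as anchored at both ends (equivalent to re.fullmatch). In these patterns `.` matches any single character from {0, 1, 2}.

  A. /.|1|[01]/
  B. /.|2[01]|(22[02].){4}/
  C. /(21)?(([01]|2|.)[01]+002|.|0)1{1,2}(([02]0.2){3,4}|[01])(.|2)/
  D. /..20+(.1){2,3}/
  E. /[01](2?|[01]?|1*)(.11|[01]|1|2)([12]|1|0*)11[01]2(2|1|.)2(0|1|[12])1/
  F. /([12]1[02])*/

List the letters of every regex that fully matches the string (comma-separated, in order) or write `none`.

D

A → no match
B → no match
C → no match
D → match
E → no match
F → no match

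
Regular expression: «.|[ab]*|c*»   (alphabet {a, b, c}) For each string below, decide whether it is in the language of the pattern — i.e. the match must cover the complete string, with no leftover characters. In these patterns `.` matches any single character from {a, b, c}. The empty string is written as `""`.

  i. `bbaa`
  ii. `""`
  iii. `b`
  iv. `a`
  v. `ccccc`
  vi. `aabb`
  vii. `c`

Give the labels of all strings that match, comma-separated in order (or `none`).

i → match
ii → match
iii → match
iv → match
v → match
vi → match
vii → match

i, ii, iii, iv, v, vi, vii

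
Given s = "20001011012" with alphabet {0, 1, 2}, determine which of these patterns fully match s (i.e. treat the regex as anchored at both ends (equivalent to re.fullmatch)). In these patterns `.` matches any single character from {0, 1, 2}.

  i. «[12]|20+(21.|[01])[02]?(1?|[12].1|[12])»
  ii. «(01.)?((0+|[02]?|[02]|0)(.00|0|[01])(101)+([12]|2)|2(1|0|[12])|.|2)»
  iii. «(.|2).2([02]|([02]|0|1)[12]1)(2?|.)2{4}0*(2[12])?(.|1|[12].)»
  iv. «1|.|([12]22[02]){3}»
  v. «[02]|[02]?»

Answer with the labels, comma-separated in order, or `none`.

i → no match
ii → match
iii → no match
iv → no match
v → no match

ii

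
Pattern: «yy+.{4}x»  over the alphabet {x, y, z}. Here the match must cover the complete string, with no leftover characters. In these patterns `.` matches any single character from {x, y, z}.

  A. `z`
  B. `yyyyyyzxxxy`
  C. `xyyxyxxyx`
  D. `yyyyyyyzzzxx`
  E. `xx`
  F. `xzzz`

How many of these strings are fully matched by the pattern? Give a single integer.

1

A → no match — must start with `yy`
B → no match — must end with `x`
C → no match — must start with `yy`
D → match
E → no match — must start with `yy`
F → no match — must start with `yy`
Total matched: 1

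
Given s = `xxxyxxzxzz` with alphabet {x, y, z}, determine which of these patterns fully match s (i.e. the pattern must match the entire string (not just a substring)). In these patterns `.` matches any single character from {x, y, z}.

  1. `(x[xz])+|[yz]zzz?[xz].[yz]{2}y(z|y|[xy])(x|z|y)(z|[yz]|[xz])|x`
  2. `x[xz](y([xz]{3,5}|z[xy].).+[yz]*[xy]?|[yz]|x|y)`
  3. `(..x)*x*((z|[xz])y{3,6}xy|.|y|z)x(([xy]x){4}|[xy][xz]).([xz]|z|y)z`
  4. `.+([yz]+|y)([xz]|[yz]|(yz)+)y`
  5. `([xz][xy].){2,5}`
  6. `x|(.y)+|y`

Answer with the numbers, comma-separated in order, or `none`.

1 → no match
2 → no match
3 → match
4 → no match — must end with `y`
5 → no match
6 → no match

3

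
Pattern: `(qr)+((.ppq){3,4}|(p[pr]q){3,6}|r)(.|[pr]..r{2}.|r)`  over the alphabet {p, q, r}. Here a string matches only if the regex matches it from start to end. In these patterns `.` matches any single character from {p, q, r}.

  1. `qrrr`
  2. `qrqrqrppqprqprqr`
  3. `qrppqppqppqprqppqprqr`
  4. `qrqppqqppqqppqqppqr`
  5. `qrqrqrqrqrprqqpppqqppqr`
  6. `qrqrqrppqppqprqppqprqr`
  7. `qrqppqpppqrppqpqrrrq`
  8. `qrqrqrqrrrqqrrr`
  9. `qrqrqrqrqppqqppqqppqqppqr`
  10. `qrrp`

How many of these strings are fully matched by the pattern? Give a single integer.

1 → match
2 → match
3 → match
4 → match
5 → no match
6 → match
7 → match
8 → match
9 → match
10 → match
Total matched: 9

9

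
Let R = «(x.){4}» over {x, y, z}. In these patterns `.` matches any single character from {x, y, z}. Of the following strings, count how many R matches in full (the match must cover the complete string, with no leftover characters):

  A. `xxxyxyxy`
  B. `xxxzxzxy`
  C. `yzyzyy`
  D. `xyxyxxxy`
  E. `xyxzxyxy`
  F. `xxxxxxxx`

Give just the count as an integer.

A. `xxxyxyxy` → match
B. `xxxzxzxy` → match
C. `yzyzyy` → no match — must start with `x`
D. `xyxyxxxy` → match
E. `xyxzxyxy` → match
F. `xxxxxxxx` → match
Total matched: 5

5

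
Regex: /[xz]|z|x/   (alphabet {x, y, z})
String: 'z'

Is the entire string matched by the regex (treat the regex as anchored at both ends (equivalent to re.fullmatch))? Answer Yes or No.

Yes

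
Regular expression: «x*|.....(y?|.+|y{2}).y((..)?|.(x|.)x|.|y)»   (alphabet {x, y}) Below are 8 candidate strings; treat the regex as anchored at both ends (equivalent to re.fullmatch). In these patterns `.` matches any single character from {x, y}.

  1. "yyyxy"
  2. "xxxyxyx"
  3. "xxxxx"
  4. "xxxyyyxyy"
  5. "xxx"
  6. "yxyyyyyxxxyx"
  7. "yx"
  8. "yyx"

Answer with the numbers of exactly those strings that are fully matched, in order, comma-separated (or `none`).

1 → no match
2 → no match
3 → match
4 → match
5 → match
6 → match
7 → no match
8 → no match

3, 4, 5, 6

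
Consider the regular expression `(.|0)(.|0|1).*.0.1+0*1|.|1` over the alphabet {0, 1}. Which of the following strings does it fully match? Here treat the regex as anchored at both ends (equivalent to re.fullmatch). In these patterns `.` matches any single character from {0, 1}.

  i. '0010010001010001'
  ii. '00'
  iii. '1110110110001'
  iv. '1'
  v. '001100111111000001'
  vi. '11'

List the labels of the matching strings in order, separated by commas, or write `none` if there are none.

iii, iv, v

i → no match
ii. '00' → no match
iii → match
iv. '1' → match
v → match
vi. '11' → no match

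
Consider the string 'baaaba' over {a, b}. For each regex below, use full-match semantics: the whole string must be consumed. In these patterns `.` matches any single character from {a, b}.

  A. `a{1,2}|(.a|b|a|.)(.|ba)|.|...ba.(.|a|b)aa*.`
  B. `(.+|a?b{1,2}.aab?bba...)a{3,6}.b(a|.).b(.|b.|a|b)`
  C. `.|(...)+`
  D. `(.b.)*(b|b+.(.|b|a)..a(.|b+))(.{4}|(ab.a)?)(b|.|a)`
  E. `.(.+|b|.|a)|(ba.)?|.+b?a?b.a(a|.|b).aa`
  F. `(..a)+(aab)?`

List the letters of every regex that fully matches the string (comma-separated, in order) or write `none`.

C, D, E, F

A → no match
B → no match
C → match
D → match
E → match
F → match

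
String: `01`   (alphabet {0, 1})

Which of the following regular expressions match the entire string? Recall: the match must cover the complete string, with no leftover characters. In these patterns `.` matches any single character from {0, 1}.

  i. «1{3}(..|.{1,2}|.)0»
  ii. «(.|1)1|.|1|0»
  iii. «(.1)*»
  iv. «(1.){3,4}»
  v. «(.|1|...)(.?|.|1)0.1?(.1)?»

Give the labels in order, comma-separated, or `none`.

i → no match — must start with `1`
ii → match
iii → match
iv → no match — must start with `1`
v → no match

ii, iii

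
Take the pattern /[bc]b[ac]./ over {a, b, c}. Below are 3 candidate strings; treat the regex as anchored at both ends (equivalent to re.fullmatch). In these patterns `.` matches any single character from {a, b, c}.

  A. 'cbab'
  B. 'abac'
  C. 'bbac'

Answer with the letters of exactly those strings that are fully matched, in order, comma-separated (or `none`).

A, C

A → match
B → no match
C → match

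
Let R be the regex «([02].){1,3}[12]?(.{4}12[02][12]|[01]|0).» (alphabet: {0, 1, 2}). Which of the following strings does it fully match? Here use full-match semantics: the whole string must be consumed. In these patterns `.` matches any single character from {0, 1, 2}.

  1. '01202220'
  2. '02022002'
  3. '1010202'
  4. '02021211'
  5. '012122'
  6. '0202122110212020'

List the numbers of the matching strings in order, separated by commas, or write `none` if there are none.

1. '01202220' → no match
2. '02022002' → match
3. '1010202' → no match
4. '02021211' → no match
5. '012122' → no match
6 → no match

2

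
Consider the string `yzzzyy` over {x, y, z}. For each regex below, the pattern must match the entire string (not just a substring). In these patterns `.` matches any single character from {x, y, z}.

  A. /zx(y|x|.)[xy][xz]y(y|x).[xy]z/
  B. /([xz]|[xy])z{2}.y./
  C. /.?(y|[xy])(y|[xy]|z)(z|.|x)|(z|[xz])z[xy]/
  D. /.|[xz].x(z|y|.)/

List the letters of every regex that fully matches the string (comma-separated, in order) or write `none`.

B

A → no match — must start with `zx`
B → match
C → no match
D → no match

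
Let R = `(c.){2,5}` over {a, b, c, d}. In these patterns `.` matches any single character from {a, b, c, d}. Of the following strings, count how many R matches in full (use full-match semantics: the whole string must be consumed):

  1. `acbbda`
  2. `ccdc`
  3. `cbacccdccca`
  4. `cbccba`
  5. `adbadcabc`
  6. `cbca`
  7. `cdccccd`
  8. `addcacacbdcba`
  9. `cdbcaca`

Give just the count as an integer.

1 → no match — must start with `c`
2 → no match
3 → no match
4 → no match
5 → no match — must start with `c`
6 → match
7 → no match
8 → no match — must start with `c`
9 → no match
Total matched: 1

1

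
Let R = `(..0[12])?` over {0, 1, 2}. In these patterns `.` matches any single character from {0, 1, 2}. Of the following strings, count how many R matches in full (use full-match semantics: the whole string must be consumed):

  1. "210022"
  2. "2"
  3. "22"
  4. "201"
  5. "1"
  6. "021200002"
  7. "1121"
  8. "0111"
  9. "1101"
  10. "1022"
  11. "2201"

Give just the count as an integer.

2

1 → no match
2 → no match
3 → no match
4 → no match
5 → no match
6 → no match
7 → no match
8 → no match
9 → match
10 → no match
11 → match
Total matched: 2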